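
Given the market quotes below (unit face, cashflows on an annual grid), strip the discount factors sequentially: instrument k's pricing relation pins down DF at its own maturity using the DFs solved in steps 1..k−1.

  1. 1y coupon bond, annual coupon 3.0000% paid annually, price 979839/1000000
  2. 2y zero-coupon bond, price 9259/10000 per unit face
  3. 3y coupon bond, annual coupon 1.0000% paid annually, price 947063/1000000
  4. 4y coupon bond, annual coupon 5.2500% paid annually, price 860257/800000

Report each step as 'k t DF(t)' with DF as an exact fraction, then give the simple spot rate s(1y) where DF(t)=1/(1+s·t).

1 1 9513/10000
2 2 9259/10000
3 3 9191/10000
4 4 4411/5000
s(1y) = (1/(9513/10000) − 1)/(1) = 487/9513 ≈ 5.1193%

step 1 [1y] bond c/1=3/100: DF=(979839/1000000 − 3/100·(0))/(1+3/100) = 9513/10000 ≈ 0.951300
step 2 [2y] zero: DF = P = 9259/10000 ≈ 0.925900
step 3 [3y] bond c/1=1/100: DF=(947063/1000000 − 1/100·(0.951300+0.925900))/(1+1/100) = 9191/10000 ≈ 0.919100
step 4 [4y] bond c/1=21/400: DF=(860257/800000 − 21/400·(0.951300+0.925900+0.919100))/(1+21/400) = 4411/5000 ≈ 0.882200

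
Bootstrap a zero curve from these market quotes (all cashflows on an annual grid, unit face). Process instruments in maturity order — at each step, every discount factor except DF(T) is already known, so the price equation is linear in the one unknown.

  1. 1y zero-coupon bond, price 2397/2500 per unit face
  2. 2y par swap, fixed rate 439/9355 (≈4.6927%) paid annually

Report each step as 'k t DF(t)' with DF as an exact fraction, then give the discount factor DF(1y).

step 1 [1y] zero: DF = P = 2397/2500 ≈ 0.958800
step 2 [2y] swap r/1=439/9355: DF=(1 − 439/9355·(0.958800))/(1+439/9355) = 4561/5000 ≈ 0.912200

1 1 2397/2500
2 2 4561/5000
DF(1y) = 2397/2500 ≈ 0.958800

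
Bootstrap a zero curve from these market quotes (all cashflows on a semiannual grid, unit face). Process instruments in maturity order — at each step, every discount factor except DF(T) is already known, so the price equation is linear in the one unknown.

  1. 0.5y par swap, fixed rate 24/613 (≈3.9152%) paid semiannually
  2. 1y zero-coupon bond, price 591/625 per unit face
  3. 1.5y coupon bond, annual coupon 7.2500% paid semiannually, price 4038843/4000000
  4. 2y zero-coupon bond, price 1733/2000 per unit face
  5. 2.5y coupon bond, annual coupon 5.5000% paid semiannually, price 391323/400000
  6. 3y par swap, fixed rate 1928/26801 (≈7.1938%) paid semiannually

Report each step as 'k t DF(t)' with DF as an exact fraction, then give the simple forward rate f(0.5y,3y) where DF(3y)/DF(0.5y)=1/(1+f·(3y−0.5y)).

step 1 [0.5y] swap r/2=12/613: DF=(1 − 12/613·(0))/(1+12/613) = 613/625 ≈ 0.980800
step 2 [1y] zero: DF = P = 591/625 ≈ 0.945600
step 3 [1.5y] bond c/2=29/800: DF=(4038843/4000000 − 29/800·(0.980800+0.945600))/(1+29/800) = 907/1000 ≈ 0.907000
step 4 [2y] zero: DF = P = 1733/2000 ≈ 0.866500
step 5 [2.5y] bond c/2=11/400: DF=(391323/400000 − 11/400·(0.980800+0.945600+0.907000+0.866500))/(1+11/400) = 8531/10000 ≈ 0.853100
step 6 [3y] swap r/2=964/26801: DF=(1 − 964/26801·(0.980800+0.945600+0.907000+0.866500+0.853100))/(1+964/26801) = 1009/1250 ≈ 0.807200

1 1/2 613/625
2 1 591/625
3 3/2 907/1000
4 2 1733/2000
5 5/2 8531/10000
6 3 1009/1250
f(0.5y,3y) = ((613/625)/(1009/1250) − 1)/(5/2) = 434/5045 ≈ 8.6026%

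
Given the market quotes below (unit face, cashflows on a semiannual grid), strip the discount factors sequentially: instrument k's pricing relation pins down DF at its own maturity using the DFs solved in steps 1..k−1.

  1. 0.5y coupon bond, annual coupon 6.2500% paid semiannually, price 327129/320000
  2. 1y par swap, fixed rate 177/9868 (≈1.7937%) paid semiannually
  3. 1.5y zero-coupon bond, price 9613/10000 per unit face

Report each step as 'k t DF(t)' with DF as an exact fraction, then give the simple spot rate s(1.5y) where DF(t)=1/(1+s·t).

1 1/2 9913/10000
2 1 9823/10000
3 3/2 9613/10000
s(1.5y) = (1/(9613/10000) − 1)/(3/2) = 258/9613 ≈ 2.6839%

step 1 [0.5y] bond c/2=1/32: DF=(327129/320000 − 1/32·(0))/(1+1/32) = 9913/10000 ≈ 0.991300
step 2 [1y] swap r/2=177/19736: DF=(1 − 177/19736·(0.991300))/(1+177/19736) = 9823/10000 ≈ 0.982300
step 3 [1.5y] zero: DF = P = 9613/10000 ≈ 0.961300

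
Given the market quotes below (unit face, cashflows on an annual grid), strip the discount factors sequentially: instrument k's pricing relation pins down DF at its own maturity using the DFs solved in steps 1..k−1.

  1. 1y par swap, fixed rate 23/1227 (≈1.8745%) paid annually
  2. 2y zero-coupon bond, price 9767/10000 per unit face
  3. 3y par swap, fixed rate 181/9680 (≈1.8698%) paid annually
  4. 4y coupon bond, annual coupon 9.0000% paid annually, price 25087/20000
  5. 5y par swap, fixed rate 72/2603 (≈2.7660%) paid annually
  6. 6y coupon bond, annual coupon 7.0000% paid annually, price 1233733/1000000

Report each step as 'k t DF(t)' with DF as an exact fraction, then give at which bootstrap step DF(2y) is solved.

step 1 [1y] swap r/1=23/1227: DF=(1 − 23/1227·(0))/(1+23/1227) = 1227/1250 ≈ 0.981600
step 2 [2y] zero: DF = P = 9767/10000 ≈ 0.976700
step 3 [3y] swap r/1=181/9680: DF=(1 − 181/9680·(0.981600+0.976700))/(1+181/9680) = 9457/10000 ≈ 0.945700
step 4 [4y] bond c/1=9/100: DF=(25087/20000 − 9/100·(0.981600+0.976700+0.945700))/(1+9/100) = 911/1000 ≈ 0.911000
step 5 [5y] swap r/1=72/2603: DF=(1 − 72/2603·(0.981600+0.976700+0.945700+0.911000))/(1+72/2603) = 544/625 ≈ 0.870400
step 6 [6y] bond c/1=7/100: DF=(1233733/1000000 − 7/100·(0.981600+0.976700+0.945700+0.911000+0.870400))/(1+7/100) = 1693/2000 ≈ 0.846500

1 1 1227/1250
2 2 9767/10000
3 3 9457/10000
4 4 911/1000
5 5 544/625
6 6 1693/2000
DF(2y) is solved at step 2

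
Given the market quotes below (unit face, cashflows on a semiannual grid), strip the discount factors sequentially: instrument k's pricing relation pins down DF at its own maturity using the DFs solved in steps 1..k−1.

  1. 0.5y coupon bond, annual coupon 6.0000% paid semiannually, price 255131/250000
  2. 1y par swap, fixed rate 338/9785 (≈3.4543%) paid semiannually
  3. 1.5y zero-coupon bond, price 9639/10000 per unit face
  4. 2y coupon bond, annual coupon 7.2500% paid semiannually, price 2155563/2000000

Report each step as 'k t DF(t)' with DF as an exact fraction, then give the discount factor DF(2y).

1 1/2 2477/2500
2 1 4831/5000
3 3/2 9639/10000
4 2 9379/10000
DF(2y) = 9379/10000 ≈ 0.937900

step 1 [0.5y] bond c/2=3/100: DF=(255131/250000 − 3/100·(0))/(1+3/100) = 2477/2500 ≈ 0.990800
step 2 [1y] swap r/2=169/9785: DF=(1 − 169/9785·(0.990800))/(1+169/9785) = 4831/5000 ≈ 0.966200
step 3 [1.5y] zero: DF = P = 9639/10000 ≈ 0.963900
step 4 [2y] bond c/2=29/800: DF=(2155563/2000000 − 29/800·(0.990800+0.966200+0.963900))/(1+29/800) = 9379/10000 ≈ 0.937900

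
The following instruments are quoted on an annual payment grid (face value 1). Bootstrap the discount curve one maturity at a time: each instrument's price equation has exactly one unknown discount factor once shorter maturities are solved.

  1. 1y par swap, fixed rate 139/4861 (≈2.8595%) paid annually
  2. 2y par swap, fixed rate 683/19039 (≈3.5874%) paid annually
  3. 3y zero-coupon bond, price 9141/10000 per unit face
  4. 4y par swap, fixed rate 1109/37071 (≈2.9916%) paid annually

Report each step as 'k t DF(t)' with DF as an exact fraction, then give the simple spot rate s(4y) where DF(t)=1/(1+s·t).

1 1 4861/5000
2 2 9317/10000
3 3 9141/10000
4 4 8891/10000
s(4y) = (1/(8891/10000) − 1)/(4) = 1109/35564 ≈ 3.1183%

step 1 [1y] swap r/1=139/4861: DF=(1 − 139/4861·(0))/(1+139/4861) = 4861/5000 ≈ 0.972200
step 2 [2y] swap r/1=683/19039: DF=(1 − 683/19039·(0.972200))/(1+683/19039) = 9317/10000 ≈ 0.931700
step 3 [3y] zero: DF = P = 9141/10000 ≈ 0.914100
step 4 [4y] swap r/1=1109/37071: DF=(1 − 1109/37071·(0.972200+0.931700+0.914100))/(1+1109/37071) = 8891/10000 ≈ 0.889100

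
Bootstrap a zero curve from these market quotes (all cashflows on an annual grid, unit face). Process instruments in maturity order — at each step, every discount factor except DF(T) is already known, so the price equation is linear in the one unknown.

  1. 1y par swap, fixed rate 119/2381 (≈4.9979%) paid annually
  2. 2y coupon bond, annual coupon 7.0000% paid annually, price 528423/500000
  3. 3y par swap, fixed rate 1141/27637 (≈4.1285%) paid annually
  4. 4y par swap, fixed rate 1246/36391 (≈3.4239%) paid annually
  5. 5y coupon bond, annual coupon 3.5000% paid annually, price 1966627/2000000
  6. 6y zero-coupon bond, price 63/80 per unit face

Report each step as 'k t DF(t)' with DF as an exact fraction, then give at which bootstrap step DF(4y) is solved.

step 1 [1y] swap r/1=119/2381: DF=(1 − 119/2381·(0))/(1+119/2381) = 2381/2500 ≈ 0.952400
step 2 [2y] bond c/1=7/100: DF=(528423/500000 − 7/100·(0.952400))/(1+7/100) = 4627/5000 ≈ 0.925400
step 3 [3y] swap r/1=1141/27637: DF=(1 − 1141/27637·(0.952400+0.925400))/(1+1141/27637) = 8859/10000 ≈ 0.885900
step 4 [4y] swap r/1=1246/36391: DF=(1 − 1246/36391·(0.952400+0.925400+0.885900))/(1+1246/36391) = 4377/5000 ≈ 0.875400
step 5 [5y] bond c/1=7/200: DF=(1966627/2000000 − 7/200·(0.952400+0.925400+0.885900+0.875400))/(1+7/200) = 827/1000 ≈ 0.827000
step 6 [6y] zero: DF = P = 63/80 ≈ 0.787500

1 1 2381/2500
2 2 4627/5000
3 3 8859/10000
4 4 4377/5000
5 5 827/1000
6 6 63/80
DF(4y) is solved at step 4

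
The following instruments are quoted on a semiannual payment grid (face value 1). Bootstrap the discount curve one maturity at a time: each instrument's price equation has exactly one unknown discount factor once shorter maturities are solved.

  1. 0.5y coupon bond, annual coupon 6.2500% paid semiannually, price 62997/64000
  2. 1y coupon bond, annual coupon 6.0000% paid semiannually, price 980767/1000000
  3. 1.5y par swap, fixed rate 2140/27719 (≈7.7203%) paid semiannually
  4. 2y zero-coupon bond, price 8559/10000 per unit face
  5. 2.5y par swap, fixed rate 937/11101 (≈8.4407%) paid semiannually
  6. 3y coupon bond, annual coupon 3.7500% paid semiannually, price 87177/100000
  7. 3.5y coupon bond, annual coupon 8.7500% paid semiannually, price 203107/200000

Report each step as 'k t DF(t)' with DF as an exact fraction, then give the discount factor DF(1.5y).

1 1/2 1909/2000
2 1 2311/2500
3 3/2 893/1000
4 2 8559/10000
5 5/2 4063/5000
6 3 387/500
7 7/2 943/1250
DF(1.5y) = 893/1000 ≈ 0.893000

step 1 [0.5y] bond c/2=1/32: DF=(62997/64000 − 1/32·(0))/(1+1/32) = 1909/2000 ≈ 0.954500
step 2 [1y] bond c/2=3/100: DF=(980767/1000000 − 3/100·(0.954500))/(1+3/100) = 2311/2500 ≈ 0.924400
step 3 [1.5y] swap r/2=1070/27719: DF=(1 − 1070/27719·(0.954500+0.924400))/(1+1070/27719) = 893/1000 ≈ 0.893000
step 4 [2y] zero: DF = P = 8559/10000 ≈ 0.855900
step 5 [2.5y] swap r/2=937/22202: DF=(1 − 937/22202·(0.954500+0.924400+0.893000+0.855900))/(1+937/22202) = 4063/5000 ≈ 0.812600
step 6 [3y] bond c/2=3/160: DF=(87177/100000 − 3/160·(0.954500+0.924400+0.893000+0.855900+0.812600))/(1+3/160) = 387/500 ≈ 0.774000
step 7 [3.5y] bond c/2=7/160: DF=(203107/200000 − 7/160·(0.954500+0.924400+0.893000+0.855900+0.812600+0.774000))/(1+7/160) = 943/1250 ≈ 0.754400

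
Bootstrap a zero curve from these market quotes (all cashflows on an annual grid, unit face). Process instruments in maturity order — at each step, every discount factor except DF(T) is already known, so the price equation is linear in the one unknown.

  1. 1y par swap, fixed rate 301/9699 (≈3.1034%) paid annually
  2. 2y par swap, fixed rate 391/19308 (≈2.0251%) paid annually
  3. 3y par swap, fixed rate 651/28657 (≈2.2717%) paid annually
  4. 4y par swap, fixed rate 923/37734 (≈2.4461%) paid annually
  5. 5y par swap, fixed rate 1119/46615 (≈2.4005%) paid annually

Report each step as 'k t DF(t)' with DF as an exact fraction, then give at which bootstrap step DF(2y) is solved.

1 1 9699/10000
2 2 9609/10000
3 3 9349/10000
4 4 9077/10000
5 5 8881/10000
DF(2y) is solved at step 2

step 1 [1y] swap r/1=301/9699: DF=(1 − 301/9699·(0))/(1+301/9699) = 9699/10000 ≈ 0.969900
step 2 [2y] swap r/1=391/19308: DF=(1 − 391/19308·(0.969900))/(1+391/19308) = 9609/10000 ≈ 0.960900
step 3 [3y] swap r/1=651/28657: DF=(1 − 651/28657·(0.969900+0.960900))/(1+651/28657) = 9349/10000 ≈ 0.934900
step 4 [4y] swap r/1=923/37734: DF=(1 − 923/37734·(0.969900+0.960900+0.934900))/(1+923/37734) = 9077/10000 ≈ 0.907700
step 5 [5y] swap r/1=1119/46615: DF=(1 − 1119/46615·(0.969900+0.960900+0.934900+0.907700))/(1+1119/46615) = 8881/10000 ≈ 0.888100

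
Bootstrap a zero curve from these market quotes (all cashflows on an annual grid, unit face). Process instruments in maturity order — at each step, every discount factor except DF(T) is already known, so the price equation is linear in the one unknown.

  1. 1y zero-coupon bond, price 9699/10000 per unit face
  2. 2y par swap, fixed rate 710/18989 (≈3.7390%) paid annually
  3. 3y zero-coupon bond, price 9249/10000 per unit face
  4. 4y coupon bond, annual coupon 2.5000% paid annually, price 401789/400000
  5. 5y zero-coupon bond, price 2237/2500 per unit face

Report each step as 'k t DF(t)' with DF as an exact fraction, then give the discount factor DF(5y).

step 1 [1y] zero: DF = P = 9699/10000 ≈ 0.969900
step 2 [2y] swap r/1=710/18989: DF=(1 − 710/18989·(0.969900))/(1+710/18989) = 929/1000 ≈ 0.929000
step 3 [3y] zero: DF = P = 9249/10000 ≈ 0.924900
step 4 [4y] bond c/1=1/40: DF=(401789/400000 − 1/40·(0.969900+0.929000+0.924900))/(1+1/40) = 9111/10000 ≈ 0.911100
step 5 [5y] zero: DF = P = 2237/2500 ≈ 0.894800

1 1 9699/10000
2 2 929/1000
3 3 9249/10000
4 4 9111/10000
5 5 2237/2500
DF(5y) = 2237/2500 ≈ 0.894800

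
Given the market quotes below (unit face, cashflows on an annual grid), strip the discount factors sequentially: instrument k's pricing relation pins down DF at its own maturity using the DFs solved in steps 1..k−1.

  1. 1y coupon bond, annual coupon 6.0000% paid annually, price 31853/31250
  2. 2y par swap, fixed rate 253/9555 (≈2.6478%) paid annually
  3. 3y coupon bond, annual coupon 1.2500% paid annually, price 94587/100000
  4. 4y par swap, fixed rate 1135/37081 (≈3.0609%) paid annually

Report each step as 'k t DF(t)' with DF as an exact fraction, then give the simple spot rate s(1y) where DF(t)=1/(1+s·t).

step 1 [1y] bond c/1=3/50: DF=(31853/31250 − 3/50·(0))/(1+3/50) = 601/625 ≈ 0.961600
step 2 [2y] swap r/1=253/9555: DF=(1 − 253/9555·(0.961600))/(1+253/9555) = 4747/5000 ≈ 0.949400
step 3 [3y] bond c/1=1/80: DF=(94587/100000 − 1/80·(0.961600+0.949400))/(1+1/80) = 4553/5000 ≈ 0.910600
step 4 [4y] swap r/1=1135/37081: DF=(1 − 1135/37081·(0.961600+0.949400+0.910600))/(1+1135/37081) = 1773/2000 ≈ 0.886500

1 1 601/625
2 2 4747/5000
3 3 4553/5000
4 4 1773/2000
s(1y) = (1/(601/625) − 1)/(1) = 24/601 ≈ 3.9933%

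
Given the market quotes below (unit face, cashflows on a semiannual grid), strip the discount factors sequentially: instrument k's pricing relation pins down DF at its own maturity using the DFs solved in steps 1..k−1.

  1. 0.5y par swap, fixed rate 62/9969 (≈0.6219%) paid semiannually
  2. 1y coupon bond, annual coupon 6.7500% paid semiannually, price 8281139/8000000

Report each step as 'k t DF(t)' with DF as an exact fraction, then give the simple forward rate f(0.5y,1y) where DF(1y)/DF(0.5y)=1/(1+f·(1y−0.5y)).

1 1/2 9969/10000
2 1 1211/1250
f(0.5y,1y) = ((9969/10000)/(1211/1250) − 1)/(1/2) = 281/4844 ≈ 5.8010%

step 1 [0.5y] swap r/2=31/9969: DF=(1 − 31/9969·(0))/(1+31/9969) = 9969/10000 ≈ 0.996900
step 2 [1y] bond c/2=27/800: DF=(8281139/8000000 − 27/800·(0.996900))/(1+27/800) = 1211/1250 ≈ 0.968800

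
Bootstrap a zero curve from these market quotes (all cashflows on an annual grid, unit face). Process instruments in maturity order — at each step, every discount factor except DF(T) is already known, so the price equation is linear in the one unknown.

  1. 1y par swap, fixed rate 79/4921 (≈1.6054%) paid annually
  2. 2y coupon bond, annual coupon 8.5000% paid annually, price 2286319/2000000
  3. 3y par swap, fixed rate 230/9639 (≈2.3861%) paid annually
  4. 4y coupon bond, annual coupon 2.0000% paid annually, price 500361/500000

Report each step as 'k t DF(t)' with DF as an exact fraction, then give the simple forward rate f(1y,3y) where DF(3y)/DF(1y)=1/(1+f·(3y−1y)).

1 1 4921/5000
2 2 1953/2000
3 3 931/1000
4 4 2311/2500
f(1y,3y) = ((4921/5000)/(931/1000) − 1)/(2) = 1/35 ≈ 2.8571%

step 1 [1y] swap r/1=79/4921: DF=(1 − 79/4921·(0))/(1+79/4921) = 4921/5000 ≈ 0.984200
step 2 [2y] bond c/1=17/200: DF=(2286319/2000000 − 17/200·(0.984200))/(1+17/200) = 1953/2000 ≈ 0.976500
step 3 [3y] swap r/1=230/9639: DF=(1 − 230/9639·(0.984200+0.976500))/(1+230/9639) = 931/1000 ≈ 0.931000
step 4 [4y] bond c/1=1/50: DF=(500361/500000 − 1/50·(0.984200+0.976500+0.931000))/(1+1/50) = 2311/2500 ≈ 0.924400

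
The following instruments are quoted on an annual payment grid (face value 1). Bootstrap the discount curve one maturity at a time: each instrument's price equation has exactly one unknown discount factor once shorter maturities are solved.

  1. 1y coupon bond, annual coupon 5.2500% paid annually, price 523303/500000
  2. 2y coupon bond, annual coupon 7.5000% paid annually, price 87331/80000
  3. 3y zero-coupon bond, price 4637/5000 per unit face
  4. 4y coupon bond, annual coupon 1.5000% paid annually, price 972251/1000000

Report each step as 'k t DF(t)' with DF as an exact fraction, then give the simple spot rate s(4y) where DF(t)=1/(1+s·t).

1 1 1243/1250
2 2 9461/10000
3 3 4637/5000
4 4 1831/2000
s(4y) = (1/(1831/2000) − 1)/(4) = 169/7324 ≈ 2.3075%

step 1 [1y] bond c/1=21/400: DF=(523303/500000 − 21/400·(0))/(1+21/400) = 1243/1250 ≈ 0.994400
step 2 [2y] bond c/1=3/40: DF=(87331/80000 − 3/40·(0.994400))/(1+3/40) = 9461/10000 ≈ 0.946100
step 3 [3y] zero: DF = P = 4637/5000 ≈ 0.927400
step 4 [4y] bond c/1=3/200: DF=(972251/1000000 − 3/200·(0.994400+0.946100+0.927400))/(1+3/200) = 1831/2000 ≈ 0.915500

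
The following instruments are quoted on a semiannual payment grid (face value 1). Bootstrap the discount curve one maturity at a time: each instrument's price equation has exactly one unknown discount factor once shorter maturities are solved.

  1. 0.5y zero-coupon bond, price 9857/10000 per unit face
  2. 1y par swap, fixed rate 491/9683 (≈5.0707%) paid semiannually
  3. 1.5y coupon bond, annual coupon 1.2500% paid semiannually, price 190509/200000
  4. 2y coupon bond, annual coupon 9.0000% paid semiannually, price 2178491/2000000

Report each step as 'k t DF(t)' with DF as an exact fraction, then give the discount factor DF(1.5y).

1 1/2 9857/10000
2 1 9509/10000
3 3/2 4673/5000
4 2 9187/10000
DF(1.5y) = 4673/5000 ≈ 0.934600

step 1 [0.5y] zero: DF = P = 9857/10000 ≈ 0.985700
step 2 [1y] swap r/2=491/19366: DF=(1 − 491/19366·(0.985700))/(1+491/19366) = 9509/10000 ≈ 0.950900
step 3 [1.5y] bond c/2=1/160: DF=(190509/200000 − 1/160·(0.985700+0.950900))/(1+1/160) = 4673/5000 ≈ 0.934600
step 4 [2y] bond c/2=9/200: DF=(2178491/2000000 − 9/200·(0.985700+0.950900+0.934600))/(1+9/200) = 9187/10000 ≈ 0.918700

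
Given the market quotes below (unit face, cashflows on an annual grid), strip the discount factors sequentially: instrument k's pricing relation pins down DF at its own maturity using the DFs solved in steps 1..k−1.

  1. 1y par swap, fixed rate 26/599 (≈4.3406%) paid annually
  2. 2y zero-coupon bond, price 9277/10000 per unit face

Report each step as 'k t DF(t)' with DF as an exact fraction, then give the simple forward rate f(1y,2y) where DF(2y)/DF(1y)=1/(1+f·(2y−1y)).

step 1 [1y] swap r/1=26/599: DF=(1 − 26/599·(0))/(1+26/599) = 599/625 ≈ 0.958400
step 2 [2y] zero: DF = P = 9277/10000 ≈ 0.927700

1 1 599/625
2 2 9277/10000
f(1y,2y) = ((599/625)/(9277/10000) − 1)/(1) = 307/9277 ≈ 3.3093%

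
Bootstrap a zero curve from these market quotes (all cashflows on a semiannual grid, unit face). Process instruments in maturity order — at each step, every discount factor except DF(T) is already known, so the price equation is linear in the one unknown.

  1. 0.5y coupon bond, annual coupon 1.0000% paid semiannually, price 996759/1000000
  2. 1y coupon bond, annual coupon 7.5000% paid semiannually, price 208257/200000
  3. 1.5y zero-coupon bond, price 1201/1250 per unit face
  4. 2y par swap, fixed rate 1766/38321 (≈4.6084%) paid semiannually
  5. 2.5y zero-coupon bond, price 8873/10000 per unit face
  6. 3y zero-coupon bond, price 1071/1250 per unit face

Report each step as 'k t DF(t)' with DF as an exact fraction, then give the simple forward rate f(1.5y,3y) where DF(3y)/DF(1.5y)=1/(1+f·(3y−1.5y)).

1 1/2 4959/5000
2 1 4839/5000
3 3/2 1201/1250
4 2 9117/10000
5 5/2 8873/10000
6 3 1071/1250
f(1.5y,3y) = ((1201/1250)/(1071/1250) − 1)/(3/2) = 260/3213 ≈ 8.0921%

step 1 [0.5y] bond c/2=1/200: DF=(996759/1000000 − 1/200·(0))/(1+1/200) = 4959/5000 ≈ 0.991800
step 2 [1y] bond c/2=3/80: DF=(208257/200000 − 3/80·(0.991800))/(1+3/80) = 4839/5000 ≈ 0.967800
step 3 [1.5y] zero: DF = P = 1201/1250 ≈ 0.960800
step 4 [2y] swap r/2=883/38321: DF=(1 − 883/38321·(0.991800+0.967800+0.960800))/(1+883/38321) = 9117/10000 ≈ 0.911700
step 5 [2.5y] zero: DF = P = 8873/10000 ≈ 0.887300
step 6 [3y] zero: DF = P = 1071/1250 ≈ 0.856800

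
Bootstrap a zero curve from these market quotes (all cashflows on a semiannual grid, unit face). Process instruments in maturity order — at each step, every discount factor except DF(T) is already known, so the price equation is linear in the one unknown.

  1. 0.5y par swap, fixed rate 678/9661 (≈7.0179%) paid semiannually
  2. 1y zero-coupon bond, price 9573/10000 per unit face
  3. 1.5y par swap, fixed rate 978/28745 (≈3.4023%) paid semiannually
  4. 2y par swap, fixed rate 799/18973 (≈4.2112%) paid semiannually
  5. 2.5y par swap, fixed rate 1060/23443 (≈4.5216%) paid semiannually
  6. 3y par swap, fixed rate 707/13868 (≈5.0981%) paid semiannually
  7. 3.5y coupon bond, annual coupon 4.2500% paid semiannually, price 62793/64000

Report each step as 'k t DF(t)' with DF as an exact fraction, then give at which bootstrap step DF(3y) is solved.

1 1/2 9661/10000
2 1 9573/10000
3 3/2 9511/10000
4 2 9201/10000
5 5/2 447/500
6 3 4293/5000
7 7/2 8453/10000
DF(3y) is solved at step 6

step 1 [0.5y] swap r/2=339/9661: DF=(1 − 339/9661·(0))/(1+339/9661) = 9661/10000 ≈ 0.966100
step 2 [1y] zero: DF = P = 9573/10000 ≈ 0.957300
step 3 [1.5y] swap r/2=489/28745: DF=(1 − 489/28745·(0.966100+0.957300))/(1+489/28745) = 9511/10000 ≈ 0.951100
step 4 [2y] swap r/2=799/37946: DF=(1 − 799/37946·(0.966100+0.957300+0.951100))/(1+799/37946) = 9201/10000 ≈ 0.920100
step 5 [2.5y] swap r/2=530/23443: DF=(1 − 530/23443·(0.966100+0.957300+0.951100+0.920100))/(1+530/23443) = 447/500 ≈ 0.894000
step 6 [3y] swap r/2=707/27736: DF=(1 − 707/27736·(0.966100+0.957300+0.951100+0.920100+0.894000))/(1+707/27736) = 4293/5000 ≈ 0.858600
step 7 [3.5y] bond c/2=17/800: DF=(62793/64000 − 17/800·(0.966100+0.957300+0.951100+0.920100+0.894000+0.858600))/(1+17/800) = 8453/10000 ≈ 0.845300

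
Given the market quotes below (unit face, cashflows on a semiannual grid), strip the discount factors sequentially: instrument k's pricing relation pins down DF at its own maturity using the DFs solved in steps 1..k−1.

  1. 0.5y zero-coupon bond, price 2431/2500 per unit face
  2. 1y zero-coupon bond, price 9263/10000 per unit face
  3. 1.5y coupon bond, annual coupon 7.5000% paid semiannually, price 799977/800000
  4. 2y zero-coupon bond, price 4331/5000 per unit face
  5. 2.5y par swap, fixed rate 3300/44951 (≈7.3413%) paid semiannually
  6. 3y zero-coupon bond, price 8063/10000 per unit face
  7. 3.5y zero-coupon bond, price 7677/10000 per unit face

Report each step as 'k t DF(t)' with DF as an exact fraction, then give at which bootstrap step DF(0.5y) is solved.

1 1/2 2431/2500
2 1 9263/10000
3 3/2 1119/1250
4 2 4331/5000
5 5/2 167/200
6 3 8063/10000
7 7/2 7677/10000
DF(0.5y) is solved at step 1

step 1 [0.5y] zero: DF = P = 2431/2500 ≈ 0.972400
step 2 [1y] zero: DF = P = 9263/10000 ≈ 0.926300
step 3 [1.5y] bond c/2=3/80: DF=(799977/800000 − 3/80·(0.972400+0.926300))/(1+3/80) = 1119/1250 ≈ 0.895200
step 4 [2y] zero: DF = P = 4331/5000 ≈ 0.866200
step 5 [2.5y] swap r/2=1650/44951: DF=(1 − 1650/44951·(0.972400+0.926300+0.895200+0.866200))/(1+1650/44951) = 167/200 ≈ 0.835000
step 6 [3y] zero: DF = P = 8063/10000 ≈ 0.806300
step 7 [3.5y] zero: DF = P = 7677/10000 ≈ 0.767700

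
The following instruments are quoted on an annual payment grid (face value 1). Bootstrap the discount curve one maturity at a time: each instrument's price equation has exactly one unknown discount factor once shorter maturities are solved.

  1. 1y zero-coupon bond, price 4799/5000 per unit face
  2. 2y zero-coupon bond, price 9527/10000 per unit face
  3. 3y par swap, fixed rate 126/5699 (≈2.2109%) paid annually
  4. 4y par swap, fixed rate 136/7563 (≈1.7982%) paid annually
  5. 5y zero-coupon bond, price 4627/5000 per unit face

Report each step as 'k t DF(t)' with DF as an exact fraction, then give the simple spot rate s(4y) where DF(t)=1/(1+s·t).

1 1 4799/5000
2 2 9527/10000
3 3 937/1000
4 4 233/250
5 5 4627/5000
s(4y) = (1/(233/250) − 1)/(4) = 17/932 ≈ 1.8240%

step 1 [1y] zero: DF = P = 4799/5000 ≈ 0.959800
step 2 [2y] zero: DF = P = 9527/10000 ≈ 0.952700
step 3 [3y] swap r/1=126/5699: DF=(1 − 126/5699·(0.959800+0.952700))/(1+126/5699) = 937/1000 ≈ 0.937000
step 4 [4y] swap r/1=136/7563: DF=(1 − 136/7563·(0.959800+0.952700+0.937000))/(1+136/7563) = 233/250 ≈ 0.932000
step 5 [5y] zero: DF = P = 4627/5000 ≈ 0.925400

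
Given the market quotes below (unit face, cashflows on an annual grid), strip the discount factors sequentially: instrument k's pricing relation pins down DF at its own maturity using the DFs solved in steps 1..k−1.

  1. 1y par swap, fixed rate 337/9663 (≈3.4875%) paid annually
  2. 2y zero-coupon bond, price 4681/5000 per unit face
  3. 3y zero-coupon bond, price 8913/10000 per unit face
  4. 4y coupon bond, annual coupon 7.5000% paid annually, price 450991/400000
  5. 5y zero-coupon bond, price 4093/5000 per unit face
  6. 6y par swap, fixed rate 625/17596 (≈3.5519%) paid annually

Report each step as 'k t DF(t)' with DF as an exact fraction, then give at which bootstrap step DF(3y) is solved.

step 1 [1y] swap r/1=337/9663: DF=(1 − 337/9663·(0))/(1+337/9663) = 9663/10000 ≈ 0.966300
step 2 [2y] zero: DF = P = 4681/5000 ≈ 0.936200
step 3 [3y] zero: DF = P = 8913/10000 ≈ 0.891300
step 4 [4y] bond c/1=3/40: DF=(450991/400000 − 3/40·(0.966300+0.936200+0.891300))/(1+3/40) = 8539/10000 ≈ 0.853900
step 5 [5y] zero: DF = P = 4093/5000 ≈ 0.818600
step 6 [6y] swap r/1=625/17596: DF=(1 − 625/17596·(0.966300+0.936200+0.891300+0.853900+0.818600))/(1+625/17596) = 13/16 ≈ 0.812500

1 1 9663/10000
2 2 4681/5000
3 3 8913/10000
4 4 8539/10000
5 5 4093/5000
6 6 13/16
DF(3y) is solved at step 3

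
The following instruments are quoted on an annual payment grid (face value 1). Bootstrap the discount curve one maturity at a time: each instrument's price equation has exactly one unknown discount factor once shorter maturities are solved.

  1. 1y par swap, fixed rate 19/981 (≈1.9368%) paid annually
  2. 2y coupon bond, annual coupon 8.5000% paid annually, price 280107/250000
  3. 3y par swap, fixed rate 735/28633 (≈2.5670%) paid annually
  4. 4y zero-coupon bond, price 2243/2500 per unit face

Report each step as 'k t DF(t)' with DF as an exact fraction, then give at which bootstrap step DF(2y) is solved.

step 1 [1y] swap r/1=19/981: DF=(1 − 19/981·(0))/(1+19/981) = 981/1000 ≈ 0.981000
step 2 [2y] bond c/1=17/200: DF=(280107/250000 − 17/200·(0.981000))/(1+17/200) = 4779/5000 ≈ 0.955800
step 3 [3y] swap r/1=735/28633: DF=(1 − 735/28633·(0.981000+0.955800))/(1+735/28633) = 1853/2000 ≈ 0.926500
step 4 [4y] zero: DF = P = 2243/2500 ≈ 0.897200

1 1 981/1000
2 2 4779/5000
3 3 1853/2000
4 4 2243/2500
DF(2y) is solved at step 2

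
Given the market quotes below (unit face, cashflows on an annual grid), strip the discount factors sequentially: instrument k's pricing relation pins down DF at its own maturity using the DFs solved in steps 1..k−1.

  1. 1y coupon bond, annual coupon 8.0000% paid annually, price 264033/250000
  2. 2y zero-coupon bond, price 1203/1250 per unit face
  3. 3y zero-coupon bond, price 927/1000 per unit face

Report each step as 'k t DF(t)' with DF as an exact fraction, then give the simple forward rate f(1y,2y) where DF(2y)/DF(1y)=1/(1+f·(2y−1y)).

1 1 9779/10000
2 2 1203/1250
3 3 927/1000
f(1y,2y) = ((9779/10000)/(1203/1250) − 1)/(1) = 155/9624 ≈ 1.6106%

step 1 [1y] bond c/1=2/25: DF=(264033/250000 − 2/25·(0))/(1+2/25) = 9779/10000 ≈ 0.977900
step 2 [2y] zero: DF = P = 1203/1250 ≈ 0.962400
step 3 [3y] zero: DF = P = 927/1000 ≈ 0.927000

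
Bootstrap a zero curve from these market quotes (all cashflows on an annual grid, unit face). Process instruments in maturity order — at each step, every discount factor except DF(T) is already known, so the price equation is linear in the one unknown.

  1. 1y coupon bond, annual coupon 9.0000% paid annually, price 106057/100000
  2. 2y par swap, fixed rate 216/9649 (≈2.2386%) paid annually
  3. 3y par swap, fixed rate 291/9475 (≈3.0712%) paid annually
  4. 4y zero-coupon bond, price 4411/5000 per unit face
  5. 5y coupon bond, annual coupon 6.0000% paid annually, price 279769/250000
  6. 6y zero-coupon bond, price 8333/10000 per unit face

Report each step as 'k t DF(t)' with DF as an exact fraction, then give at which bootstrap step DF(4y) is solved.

step 1 [1y] bond c/1=9/100: DF=(106057/100000 − 9/100·(0))/(1+9/100) = 973/1000 ≈ 0.973000
step 2 [2y] swap r/1=216/9649: DF=(1 − 216/9649·(0.973000))/(1+216/9649) = 598/625 ≈ 0.956800
step 3 [3y] swap r/1=291/9475: DF=(1 − 291/9475·(0.973000+0.956800))/(1+291/9475) = 9127/10000 ≈ 0.912700
step 4 [4y] zero: DF = P = 4411/5000 ≈ 0.882200
step 5 [5y] bond c/1=3/50: DF=(279769/250000 − 3/50·(0.973000+0.956800+0.912700+0.882200))/(1+3/50) = 8449/10000 ≈ 0.844900
step 6 [6y] zero: DF = P = 8333/10000 ≈ 0.833300

1 1 973/1000
2 2 598/625
3 3 9127/10000
4 4 4411/5000
5 5 8449/10000
6 6 8333/10000
DF(4y) is solved at step 4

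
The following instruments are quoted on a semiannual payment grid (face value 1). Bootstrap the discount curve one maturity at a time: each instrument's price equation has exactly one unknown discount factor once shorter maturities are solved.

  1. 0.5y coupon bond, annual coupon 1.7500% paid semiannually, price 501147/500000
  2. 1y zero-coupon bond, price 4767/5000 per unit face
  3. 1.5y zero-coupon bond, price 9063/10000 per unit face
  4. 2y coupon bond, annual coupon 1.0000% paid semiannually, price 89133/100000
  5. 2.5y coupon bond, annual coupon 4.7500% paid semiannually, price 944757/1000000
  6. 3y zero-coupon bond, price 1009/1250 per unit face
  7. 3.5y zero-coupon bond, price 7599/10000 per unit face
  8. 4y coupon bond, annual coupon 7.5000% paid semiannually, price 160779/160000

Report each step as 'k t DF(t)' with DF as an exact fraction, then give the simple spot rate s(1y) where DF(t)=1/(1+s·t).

step 1 [0.5y] bond c/2=7/800: DF=(501147/500000 − 7/800·(0))/(1+7/800) = 621/625 ≈ 0.993600
step 2 [1y] zero: DF = P = 4767/5000 ≈ 0.953400
step 3 [1.5y] zero: DF = P = 9063/10000 ≈ 0.906300
step 4 [2y] bond c/2=1/200: DF=(89133/100000 − 1/200·(0.993600+0.953400+0.906300))/(1+1/200) = 8727/10000 ≈ 0.872700
step 5 [2.5y] bond c/2=19/800: DF=(944757/1000000 − 19/800·(0.993600+0.953400+0.906300+0.872700))/(1+19/800) = 2091/2500 ≈ 0.836400
step 6 [3y] zero: DF = P = 1009/1250 ≈ 0.807200
step 7 [3.5y] zero: DF = P = 7599/10000 ≈ 0.759900
step 8 [4y] bond c/2=3/80: DF=(160779/160000 − 3/80·(0.993600+0.953400+0.906300+0.872700+0.836400+0.807200+0.759900))/(1+3/80) = 747/1000 ≈ 0.747000

1 1/2 621/625
2 1 4767/5000
3 3/2 9063/10000
4 2 8727/10000
5 5/2 2091/2500
6 3 1009/1250
7 7/2 7599/10000
8 4 747/1000
s(1y) = (1/(4767/5000) − 1)/(1) = 233/4767 ≈ 4.8878%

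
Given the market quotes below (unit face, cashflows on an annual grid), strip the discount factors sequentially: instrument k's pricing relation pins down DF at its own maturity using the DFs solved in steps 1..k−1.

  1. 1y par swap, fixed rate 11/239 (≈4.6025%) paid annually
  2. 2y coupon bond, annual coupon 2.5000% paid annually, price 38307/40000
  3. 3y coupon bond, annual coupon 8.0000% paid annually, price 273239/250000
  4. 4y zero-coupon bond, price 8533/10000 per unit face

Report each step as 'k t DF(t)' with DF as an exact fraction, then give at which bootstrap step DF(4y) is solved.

1 1 239/250
2 2 911/1000
3 3 8737/10000
4 4 8533/10000
DF(4y) is solved at step 4

step 1 [1y] swap r/1=11/239: DF=(1 − 11/239·(0))/(1+11/239) = 239/250 ≈ 0.956000
step 2 [2y] bond c/1=1/40: DF=(38307/40000 − 1/40·(0.956000))/(1+1/40) = 911/1000 ≈ 0.911000
step 3 [3y] bond c/1=2/25: DF=(273239/250000 − 2/25·(0.956000+0.911000))/(1+2/25) = 8737/10000 ≈ 0.873700
step 4 [4y] zero: DF = P = 8533/10000 ≈ 0.853300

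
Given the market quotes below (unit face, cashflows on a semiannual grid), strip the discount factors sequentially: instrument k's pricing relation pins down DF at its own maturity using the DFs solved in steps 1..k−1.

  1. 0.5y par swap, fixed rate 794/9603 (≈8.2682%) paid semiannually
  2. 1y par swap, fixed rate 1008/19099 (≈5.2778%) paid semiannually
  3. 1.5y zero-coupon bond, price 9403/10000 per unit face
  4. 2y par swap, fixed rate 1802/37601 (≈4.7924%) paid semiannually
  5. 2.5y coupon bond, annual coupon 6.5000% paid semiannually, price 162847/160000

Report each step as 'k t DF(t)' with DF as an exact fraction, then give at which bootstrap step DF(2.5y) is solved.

1 1/2 9603/10000
2 1 1187/1250
3 3/2 9403/10000
4 2 9099/10000
5 5/2 4337/5000
DF(2.5y) is solved at step 5

step 1 [0.5y] swap r/2=397/9603: DF=(1 − 397/9603·(0))/(1+397/9603) = 9603/10000 ≈ 0.960300
step 2 [1y] swap r/2=504/19099: DF=(1 − 504/19099·(0.960300))/(1+504/19099) = 1187/1250 ≈ 0.949600
step 3 [1.5y] zero: DF = P = 9403/10000 ≈ 0.940300
step 4 [2y] swap r/2=901/37601: DF=(1 − 901/37601·(0.960300+0.949600+0.940300))/(1+901/37601) = 9099/10000 ≈ 0.909900
step 5 [2.5y] bond c/2=13/400: DF=(162847/160000 − 13/400·(0.960300+0.949600+0.940300+0.909900))/(1+13/400) = 4337/5000 ≈ 0.867400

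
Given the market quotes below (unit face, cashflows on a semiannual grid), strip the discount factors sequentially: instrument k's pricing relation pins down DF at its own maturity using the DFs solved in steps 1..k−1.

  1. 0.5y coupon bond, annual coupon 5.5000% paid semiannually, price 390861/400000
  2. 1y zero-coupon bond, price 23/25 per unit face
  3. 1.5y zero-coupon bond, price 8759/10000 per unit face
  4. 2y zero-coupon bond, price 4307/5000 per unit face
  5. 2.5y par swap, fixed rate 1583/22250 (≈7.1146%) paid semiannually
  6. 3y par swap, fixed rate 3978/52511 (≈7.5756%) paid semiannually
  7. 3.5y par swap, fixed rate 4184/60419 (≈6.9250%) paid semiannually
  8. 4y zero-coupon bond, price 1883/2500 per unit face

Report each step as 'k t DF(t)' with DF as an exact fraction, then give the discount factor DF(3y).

step 1 [0.5y] bond c/2=11/400: DF=(390861/400000 − 11/400·(0))/(1+11/400) = 951/1000 ≈ 0.951000
step 2 [1y] zero: DF = P = 23/25 ≈ 0.920000
step 3 [1.5y] zero: DF = P = 8759/10000 ≈ 0.875900
step 4 [2y] zero: DF = P = 4307/5000 ≈ 0.861400
step 5 [2.5y] swap r/2=1583/44500: DF=(1 − 1583/44500·(0.951000+0.920000+0.875900+0.861400))/(1+1583/44500) = 8417/10000 ≈ 0.841700
step 6 [3y] swap r/2=1989/52511: DF=(1 − 1989/52511·(0.951000+0.920000+0.875900+0.861400+0.841700))/(1+1989/52511) = 8011/10000 ≈ 0.801100
step 7 [3.5y] swap r/2=2092/60419: DF=(1 − 2092/60419·(0.951000+0.920000+0.875900+0.861400+0.841700+0.801100))/(1+2092/60419) = 1977/2500 ≈ 0.790800
step 8 [4y] zero: DF = P = 1883/2500 ≈ 0.753200

1 1/2 951/1000
2 1 23/25
3 3/2 8759/10000
4 2 4307/5000
5 5/2 8417/10000
6 3 8011/10000
7 7/2 1977/2500
8 4 1883/2500
DF(3y) = 8011/10000 ≈ 0.801100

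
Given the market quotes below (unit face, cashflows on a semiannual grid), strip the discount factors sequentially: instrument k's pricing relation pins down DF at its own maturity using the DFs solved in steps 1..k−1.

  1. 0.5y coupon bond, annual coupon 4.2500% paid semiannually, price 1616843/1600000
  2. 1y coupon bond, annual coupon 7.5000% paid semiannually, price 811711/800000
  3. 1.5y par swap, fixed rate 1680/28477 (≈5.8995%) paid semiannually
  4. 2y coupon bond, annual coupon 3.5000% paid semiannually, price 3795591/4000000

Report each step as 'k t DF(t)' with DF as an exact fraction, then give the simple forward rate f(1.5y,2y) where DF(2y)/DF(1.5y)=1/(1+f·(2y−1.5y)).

1 1/2 1979/2000
2 1 4711/5000
3 3/2 229/250
4 2 2209/2500
f(1.5y,2y) = ((229/250)/(2209/2500) − 1)/(1/2) = 162/2209 ≈ 7.3336%

step 1 [0.5y] bond c/2=17/800: DF=(1616843/1600000 − 17/800·(0))/(1+17/800) = 1979/2000 ≈ 0.989500
step 2 [1y] bond c/2=3/80: DF=(811711/800000 − 3/80·(0.989500))/(1+3/80) = 4711/5000 ≈ 0.942200
step 3 [1.5y] swap r/2=840/28477: DF=(1 − 840/28477·(0.989500+0.942200))/(1+840/28477) = 229/250 ≈ 0.916000
step 4 [2y] bond c/2=7/400: DF=(3795591/4000000 − 7/400·(0.989500+0.942200+0.916000))/(1+7/400) = 2209/2500 ≈ 0.883600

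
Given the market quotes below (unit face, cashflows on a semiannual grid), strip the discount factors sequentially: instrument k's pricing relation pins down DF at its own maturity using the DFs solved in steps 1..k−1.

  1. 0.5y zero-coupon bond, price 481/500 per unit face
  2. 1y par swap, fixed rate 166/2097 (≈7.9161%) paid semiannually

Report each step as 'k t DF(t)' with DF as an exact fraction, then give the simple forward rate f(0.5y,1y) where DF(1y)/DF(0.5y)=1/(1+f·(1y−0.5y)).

1 1/2 481/500
2 1 9253/10000
f(0.5y,1y) = ((481/500)/(9253/10000) − 1)/(1/2) = 734/9253 ≈ 7.9326%

step 1 [0.5y] zero: DF = P = 481/500 ≈ 0.962000
step 2 [1y] swap r/2=83/2097: DF=(1 − 83/2097·(0.962000))/(1+83/2097) = 9253/10000 ≈ 0.925300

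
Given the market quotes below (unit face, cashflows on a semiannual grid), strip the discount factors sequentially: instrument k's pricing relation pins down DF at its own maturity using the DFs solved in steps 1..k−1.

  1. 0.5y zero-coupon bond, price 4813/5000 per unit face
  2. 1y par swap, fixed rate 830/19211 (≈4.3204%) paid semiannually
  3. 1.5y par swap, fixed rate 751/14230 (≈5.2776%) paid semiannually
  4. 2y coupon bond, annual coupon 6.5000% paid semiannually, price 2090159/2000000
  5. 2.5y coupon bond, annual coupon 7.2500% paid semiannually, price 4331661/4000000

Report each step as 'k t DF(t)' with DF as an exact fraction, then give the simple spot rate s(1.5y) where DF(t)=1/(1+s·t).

1 1/2 4813/5000
2 1 1917/2000
3 3/2 9249/10000
4 2 4613/5000
5 5/2 2283/2500
s(1.5y) = (1/(9249/10000) − 1)/(3/2) = 1502/27747 ≈ 5.4132%

step 1 [0.5y] zero: DF = P = 4813/5000 ≈ 0.962600
step 2 [1y] swap r/2=415/19211: DF=(1 − 415/19211·(0.962600))/(1+415/19211) = 1917/2000 ≈ 0.958500
step 3 [1.5y] swap r/2=751/28460: DF=(1 − 751/28460·(0.962600+0.958500))/(1+751/28460) = 9249/10000 ≈ 0.924900
step 4 [2y] bond c/2=13/400: DF=(2090159/2000000 − 13/400·(0.962600+0.958500+0.924900))/(1+13/400) = 4613/5000 ≈ 0.922600
step 5 [2.5y] bond c/2=29/800: DF=(4331661/4000000 − 29/800·(0.962600+0.958500+0.924900+0.922600))/(1+29/800) = 2283/2500 ≈ 0.913200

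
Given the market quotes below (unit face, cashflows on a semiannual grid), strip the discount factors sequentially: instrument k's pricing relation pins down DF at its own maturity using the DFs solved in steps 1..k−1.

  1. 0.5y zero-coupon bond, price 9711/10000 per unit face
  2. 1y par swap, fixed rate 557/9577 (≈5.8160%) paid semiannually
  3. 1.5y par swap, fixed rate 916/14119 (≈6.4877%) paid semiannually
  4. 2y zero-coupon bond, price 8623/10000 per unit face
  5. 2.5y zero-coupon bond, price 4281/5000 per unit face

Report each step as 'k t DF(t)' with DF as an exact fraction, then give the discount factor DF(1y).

step 1 [0.5y] zero: DF = P = 9711/10000 ≈ 0.971100
step 2 [1y] swap r/2=557/19154: DF=(1 − 557/19154·(0.971100))/(1+557/19154) = 9443/10000 ≈ 0.944300
step 3 [1.5y] swap r/2=458/14119: DF=(1 − 458/14119·(0.971100+0.944300))/(1+458/14119) = 2271/2500 ≈ 0.908400
step 4 [2y] zero: DF = P = 8623/10000 ≈ 0.862300
step 5 [2.5y] zero: DF = P = 4281/5000 ≈ 0.856200

1 1/2 9711/10000
2 1 9443/10000
3 3/2 2271/2500
4 2 8623/10000
5 5/2 4281/5000
DF(1y) = 9443/10000 ≈ 0.944300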